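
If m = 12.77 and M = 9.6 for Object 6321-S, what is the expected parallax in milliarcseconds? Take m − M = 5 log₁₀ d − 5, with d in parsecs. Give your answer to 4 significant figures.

23.23 mas

m − M = 12.77 − 9.6 = 3.17.
d = 10^((m−M)/5 + 1) = 10^1.634 = 43.053 pc.
p = 1/d = 1/43.053 = 0.023227 arcsec = 23.227 mas.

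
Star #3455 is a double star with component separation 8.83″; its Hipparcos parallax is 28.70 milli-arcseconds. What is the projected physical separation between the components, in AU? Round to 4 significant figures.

307.7 AU

d = 1/p = 1/0.02870″ = 34.843 pc.
At distance d (pc), an angle of θ arcsec spans θ·d AU: s = 8.83 × 34.843 = 307.66 AU.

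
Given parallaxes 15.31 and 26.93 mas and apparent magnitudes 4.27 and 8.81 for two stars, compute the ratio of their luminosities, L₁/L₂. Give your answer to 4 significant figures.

d₁ = 1/p₁ = 1/0.01531″ = 65.317 pc; d₂ = 1/p₂ = 1/0.02693″ = 37.133 pc.
M₁ = m₁ − 5 log₁₀ d₁ + 5 = 4.27 − 9.0751 + 5 = 0.1949.
M₂ = 8.81 − 7.8488 + 5 = 5.9612.
L₁/L₂ = 10^(0.4(M₂ − M₁)) = 10^(0.4 × 5.7663) = 10^2.30652 = 202.54.

L₁/L₂ = 202.5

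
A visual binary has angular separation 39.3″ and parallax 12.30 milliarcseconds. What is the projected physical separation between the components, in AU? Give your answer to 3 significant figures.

3200 AU

d = 1/p = 1/0.01230″ = 81.301 pc.
At distance d (pc), an angle of θ arcsec spans θ·d AU: s = 39.3 × 81.301 = 3195.1 AU.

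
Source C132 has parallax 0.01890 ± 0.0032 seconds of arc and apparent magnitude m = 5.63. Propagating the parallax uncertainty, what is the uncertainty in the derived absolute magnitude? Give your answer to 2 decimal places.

σ_M = 0.37 mag

M = m − 5 log₁₀ d + 5 = m + 5 log₁₀ p + 5, so ∂M/∂p = 5/(p ln 10).
σ_M = (5/ln 10) · (σ_p/p) = 2.1715 × 0.0032/0.01890 = 2.1715 × 0.16931 = 0.36766.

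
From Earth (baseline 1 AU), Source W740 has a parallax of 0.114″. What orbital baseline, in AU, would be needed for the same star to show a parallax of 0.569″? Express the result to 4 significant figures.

Parallax scales linearly with baseline: p ∝ B, so B = p_target / p_Earth × 1 AU.
B = 0.569 / 0.114 = 4.9912 AU.

4.991 AU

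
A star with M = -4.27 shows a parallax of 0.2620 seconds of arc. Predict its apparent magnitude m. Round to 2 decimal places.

m = -6.36

d = 1/p = 1/0.2620″ = 3.8168 pc.
m − M = 5 log₁₀ d − 5 = 5 log₁₀(3.8168) − 5 = 2.9085 − 5 = -2.0915.
m = M + (m − M) = -4.27 + (-2.0915) = -6.36.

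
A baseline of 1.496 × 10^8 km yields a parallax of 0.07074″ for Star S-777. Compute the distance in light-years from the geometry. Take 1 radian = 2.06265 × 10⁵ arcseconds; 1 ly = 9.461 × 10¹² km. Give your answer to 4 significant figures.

46.11 ly

θ = 0.07074″ = 0.07074/206265 = 3.4296 × 10^-7 rad.
d = B/θ = (1.496 × 10^8) / (3.4296 × 10^-7) = 4.3620 × 10^14 km = (4.3620 × 10^14) / (9.461 × 10^12) ly = 46.105 ly.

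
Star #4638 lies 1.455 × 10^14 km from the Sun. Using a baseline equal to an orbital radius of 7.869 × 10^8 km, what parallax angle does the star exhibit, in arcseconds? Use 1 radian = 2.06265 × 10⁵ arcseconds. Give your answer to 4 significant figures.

1.116 arcsec

θ ≈ B/d = (7.869 × 10^8) / (1.455 × 10^14) = 5.4082 × 10^-6 rad.
In arcseconds: 5.4082 × 10^-6 × 206265 = 1.1155″.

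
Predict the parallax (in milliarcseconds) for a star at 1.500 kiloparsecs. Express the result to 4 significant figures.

d = 1.500 kpc = 1500 pc.
p = 1/d = 1/1500 = 0.00066667 arcsec.
= 0.00066667 × 1000 = 0.66667 mas.

0.6667 mas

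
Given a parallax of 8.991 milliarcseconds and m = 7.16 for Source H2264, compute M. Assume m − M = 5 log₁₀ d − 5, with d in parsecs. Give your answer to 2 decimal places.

d = 1/p = 1/0.008991″ = 111.22 pc.
m − M = 5 log₁₀(111.22) − 5 = 10.2309 − 5 = 5.2309.
M = m − (m − M) = 7.16 − 5.2309 = 1.93.

M = 1.93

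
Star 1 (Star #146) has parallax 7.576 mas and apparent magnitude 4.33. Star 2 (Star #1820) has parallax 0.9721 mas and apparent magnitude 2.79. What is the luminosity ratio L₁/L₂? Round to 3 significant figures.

d₁ = 1/p₁ = 1/0.007576″ = 132 pc; d₂ = 1/p₂ = 1/0.0009721″ = 1028.7 pc.
M₁ = m₁ − 5 log₁₀ d₁ + 5 = 4.33 − 10.6029 + 5 = -1.2729.
M₂ = 2.79 − 15.0614 + 5 = -7.2714.
L₁/L₂ = 10^(0.4(M₂ − M₁)) = 10^(0.4 × (-5.9985)) = 10^(-2.39940) = 0.0039866.

L₁/L₂ = 0.00399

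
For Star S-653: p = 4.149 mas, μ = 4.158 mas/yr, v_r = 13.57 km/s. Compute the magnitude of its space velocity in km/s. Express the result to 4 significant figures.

d = 1/p = 1/0.004149″ = 241.02 pc.
μ = 4.158 mas/yr = 0.004158 ″/yr.
v_t = 4.740 μ d = 4.740 × 0.004158 × 241.02 = 4.7502 km/s.
v = √(v_r² + v_t²) = √(13.57² + 4.7502²) = √206.709 = 14.377 km/s.

14.38 km/s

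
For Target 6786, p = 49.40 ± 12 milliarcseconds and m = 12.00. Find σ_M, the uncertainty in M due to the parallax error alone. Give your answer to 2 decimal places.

σ_M = 0.53 mag

M = m − 5 log₁₀ d + 5 = m + 5 log₁₀ p + 5, so ∂M/∂p = 5/(p ln 10).
σ_M = (5/ln 10) · (σ_p/p) = 2.1715 × 12/49.40 = 2.1715 × 0.24291 = 0.52748.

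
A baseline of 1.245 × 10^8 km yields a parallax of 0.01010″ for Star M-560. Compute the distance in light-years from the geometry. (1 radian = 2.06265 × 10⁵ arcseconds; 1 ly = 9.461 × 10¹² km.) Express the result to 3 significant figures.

θ = 0.01010″ = 0.01010/206265 = 4.8966 × 10^-8 rad.
d = B/θ = (1.245 × 10^8) / (4.8966 × 10^-8) = 2.5426 × 10^15 km = (2.5426 × 10^15) / (9.461 × 10^12) ly = 268.75 ly.

269 ly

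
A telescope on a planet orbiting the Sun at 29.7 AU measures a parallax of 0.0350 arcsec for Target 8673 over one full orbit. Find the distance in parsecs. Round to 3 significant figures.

849 pc

With baseline B (in AU) and parallax p (in arcsec), d = B/p parsecs.
d = 29.7 / 0.0350 = 848.57 pc.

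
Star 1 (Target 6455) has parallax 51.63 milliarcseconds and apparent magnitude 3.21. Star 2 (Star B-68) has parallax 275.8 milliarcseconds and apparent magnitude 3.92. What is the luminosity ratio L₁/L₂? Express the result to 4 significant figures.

d₁ = 1/p₁ = 1/0.05163″ = 19.369 pc; d₂ = 1/p₂ = 1/0.2758″ = 3.6258 pc.
M₁ = m₁ − 5 log₁₀ d₁ + 5 = 3.21 − 6.4355 + 5 = 1.7745.
M₂ = 3.92 − 2.7970 + 5 = 6.1230.
L₁/L₂ = 10^(0.4(M₂ − M₁)) = 10^(0.4 × 4.3485) = 10^1.73940 = 54.878.

L₁/L₂ = 54.88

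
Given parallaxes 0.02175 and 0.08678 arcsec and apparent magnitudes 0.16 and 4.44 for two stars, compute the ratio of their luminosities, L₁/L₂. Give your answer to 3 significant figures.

d₁ = 1/p₁ = 1/0.02175″ = 45.977 pc; d₂ = 1/p₂ = 1/0.08678″ = 11.523 pc.
M₁ = m₁ − 5 log₁₀ d₁ + 5 = 0.16 − 8.3127 + 5 = -3.1527.
M₂ = 4.44 − 5.3078 + 5 = 4.1322.
L₁/L₂ = 10^(0.4(M₂ − M₁)) = 10^(0.4 × 7.2849) = 10^2.91396 = 820.28.

L₁/L₂ = 820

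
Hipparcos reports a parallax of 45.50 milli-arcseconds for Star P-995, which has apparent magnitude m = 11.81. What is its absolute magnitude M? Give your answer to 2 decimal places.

d = 1/p = 1/0.04550″ = 21.978 pc.
m − M = 5 log₁₀(21.978) − 5 = 6.7099 − 5 = 1.7099.
M = m − (m − M) = 11.81 − 1.7099 = 10.10.

M = 10.10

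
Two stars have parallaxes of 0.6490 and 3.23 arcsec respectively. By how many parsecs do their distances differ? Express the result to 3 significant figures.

1.23 pc

d_A = 1/0.6490″ = 1.5408 pc; d_B = 1/3.230″ = 0.3096 pc.
|d_B − d_A| = |0.3096 − 1.5408| = 1.2312 pc.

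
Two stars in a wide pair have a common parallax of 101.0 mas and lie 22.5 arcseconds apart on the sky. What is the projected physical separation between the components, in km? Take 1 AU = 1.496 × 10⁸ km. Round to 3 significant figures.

3.33 × 10^10 km

d = 1/p = 1/0.1010″ = 9.901 pc.
At distance d (pc), an angle of θ arcsec spans θ·d AU: s = 22.5 × 9.901 = 222.77 AU.
= 222.77 × 1.496 × 10⁸ km = 3.3326 × 10^10 km.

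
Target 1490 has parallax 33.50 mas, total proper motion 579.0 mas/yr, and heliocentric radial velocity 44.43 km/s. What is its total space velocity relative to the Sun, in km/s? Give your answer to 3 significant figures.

93.2 km/s

d = 1/p = 1/0.03350″ = 29.851 pc.
μ = 579.0 mas/yr = 0.5790 ″/yr.
v_t = 4.740 μ d = 4.740 × 0.5790 × 29.851 = 81.925 km/s.
v = √(v_r² + v_t²) = √(44.43² + 81.925²) = √8685.73 = 93.197 km/s.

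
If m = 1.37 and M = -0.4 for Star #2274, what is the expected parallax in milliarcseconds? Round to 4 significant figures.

44.26 mas

m − M = 1.37 − (-0.4) = 1.77.
d = 10^((m−M)/5 + 1) = 10^1.354 = 22.594 pc.
p = 1/d = 1/22.594 = 0.04426 arcsec = 44.26 mas.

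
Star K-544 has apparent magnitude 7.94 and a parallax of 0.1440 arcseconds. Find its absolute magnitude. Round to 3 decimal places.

d = 1/p = 1/0.1440″ = 6.9444 pc.
m − M = 5 log₁₀(6.9444) − 5 = 4.2082 − 5 = -0.7918.
M = m − (m − M) = 7.94 − (-0.7918) = 8.732.

M = 8.732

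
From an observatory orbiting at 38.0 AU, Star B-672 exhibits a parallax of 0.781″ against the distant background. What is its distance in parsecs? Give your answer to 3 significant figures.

With baseline B (in AU) and parallax p (in arcsec), d = B/p parsecs.
d = 38.0 / 0.781 = 48.656 pc.

48.7 pc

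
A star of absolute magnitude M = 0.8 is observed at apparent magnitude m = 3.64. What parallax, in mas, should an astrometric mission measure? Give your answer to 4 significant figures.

27.04 mas

m − M = 3.64 − 0.8 = 2.84.
d = 10^((m−M)/5 + 1) = 10^1.568 = 36.983 pc.
p = 1/d = 1/36.983 = 0.027039 arcsec = 27.039 mas.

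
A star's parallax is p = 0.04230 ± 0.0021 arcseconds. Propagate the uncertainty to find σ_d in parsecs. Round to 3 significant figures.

1.17 pc

d = 1/p, so σ_d = σ_p / p².
σ_d = 0.00210 / (0.04230)² = 0.00210 / 0.0017893 = 1.1736 pc.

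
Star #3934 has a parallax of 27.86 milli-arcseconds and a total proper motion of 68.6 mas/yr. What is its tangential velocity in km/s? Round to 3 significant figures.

11.7 km/s

d = 1/p = 1/0.02786″ = 35.894 pc.
μ = 68.6 mas/yr = 0.0686 ″/yr.
v_t = 4.74 × μ × d = 4.74 × 0.0686 × 35.894 = 11.671 km/s.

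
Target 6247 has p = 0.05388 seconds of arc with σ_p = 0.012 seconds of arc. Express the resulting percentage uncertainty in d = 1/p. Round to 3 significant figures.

For d = 1/p, |σ_d/d| = |σ_p/p|.
σ_p/p = 0.012 / 0.05388 = 0.22272 = 22.272%.

22.3%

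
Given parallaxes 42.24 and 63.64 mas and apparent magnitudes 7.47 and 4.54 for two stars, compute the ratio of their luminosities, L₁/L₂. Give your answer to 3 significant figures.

L₁/L₂ = 0.153

d₁ = 1/p₁ = 1/0.04224″ = 23.674 pc; d₂ = 1/p₂ = 1/0.06364″ = 15.713 pc.
M₁ = m₁ − 5 log₁₀ d₁ + 5 = 7.47 − 6.8714 + 5 = 5.5986.
M₂ = 4.54 − 5.9813 + 5 = 3.5587.
L₁/L₂ = 10^(0.4(M₂ − M₁)) = 10^(0.4 × (-2.0399)) = 10^(-0.81596) = 0.15277.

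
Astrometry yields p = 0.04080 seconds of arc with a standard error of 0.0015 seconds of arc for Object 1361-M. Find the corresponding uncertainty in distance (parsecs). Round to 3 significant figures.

d = 1/p, so σ_d = σ_p / p².
σ_d = 0.00150 / (0.04080)² = 0.00150 / 0.0016646 = 0.90112 pc.

0.901 pc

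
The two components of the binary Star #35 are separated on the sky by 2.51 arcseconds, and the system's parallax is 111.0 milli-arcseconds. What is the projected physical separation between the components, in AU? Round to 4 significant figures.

22.61 AU

d = 1/p = 1/0.1110″ = 9.009 pc.
At distance d (pc), an angle of θ arcsec spans θ·d AU: s = 2.51 × 9.009 = 22.613 AU.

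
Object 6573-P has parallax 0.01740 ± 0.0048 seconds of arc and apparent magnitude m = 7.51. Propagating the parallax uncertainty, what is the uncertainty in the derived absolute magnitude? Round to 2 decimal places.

M = m − 5 log₁₀ d + 5 = m + 5 log₁₀ p + 5, so ∂M/∂p = 5/(p ln 10).
σ_M = (5/ln 10) · (σ_p/p) = 2.1715 × 0.0048/0.01740 = 2.1715 × 0.27586 = 0.59903.

σ_M = 0.60 mag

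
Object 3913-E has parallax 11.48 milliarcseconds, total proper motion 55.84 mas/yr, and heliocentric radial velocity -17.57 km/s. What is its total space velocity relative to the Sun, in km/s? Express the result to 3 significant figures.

d = 1/p = 1/0.01148″ = 87.108 pc.
μ = 55.84 mas/yr = 0.05584 ″/yr.
v_t = 4.740 μ d = 4.740 × 0.05584 × 87.108 = 23.056 km/s.
v = √(v_r² + v_t²) = √((-17.57)² + 23.056²) = √840.284 = 28.988 km/s.

29.0 km/s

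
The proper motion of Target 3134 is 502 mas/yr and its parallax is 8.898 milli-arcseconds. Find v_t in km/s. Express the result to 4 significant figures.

d = 1/p = 1/0.008898″ = 112.38 pc.
μ = 502 mas/yr = 0.502 ″/yr.
v_t = 4.74 × μ × d = 4.74 × 0.502 × 112.38 = 267.41 km/s.

267.4 km/s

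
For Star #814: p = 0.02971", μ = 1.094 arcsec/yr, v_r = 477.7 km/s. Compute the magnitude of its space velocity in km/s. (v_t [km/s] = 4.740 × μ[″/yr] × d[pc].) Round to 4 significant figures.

d = 1/p = 1/0.02971″ = 33.659 pc.
v_t = 4.740 μ d = 4.740 × 1.094 × 33.659 = 174.54 km/s.
v = √(v_r² + v_t²) = √(477.7² + 174.54²) = √258662 = 508.59 km/s.

508.6 km/s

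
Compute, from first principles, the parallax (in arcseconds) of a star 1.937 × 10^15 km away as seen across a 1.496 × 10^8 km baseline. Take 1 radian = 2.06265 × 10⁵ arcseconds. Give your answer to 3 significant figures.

0.0159 arcsec

θ ≈ B/d = (1.496 × 10^8) / (1.937 × 10^15) = 7.7233 × 10^-8 rad.
In arcseconds: 7.7233 × 10^-8 × 206265 = 0.01593″.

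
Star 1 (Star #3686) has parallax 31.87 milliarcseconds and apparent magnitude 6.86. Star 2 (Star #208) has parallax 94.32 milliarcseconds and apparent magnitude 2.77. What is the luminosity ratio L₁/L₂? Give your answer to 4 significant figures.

d₁ = 1/p₁ = 1/0.03187″ = 31.377 pc; d₂ = 1/p₂ = 1/0.09432″ = 10.602 pc.
M₁ = m₁ − 5 log₁₀ d₁ + 5 = 6.86 − 7.4831 + 5 = 4.3769.
M₂ = 2.77 − 5.1269 + 5 = 2.6431.
L₁/L₂ = 10^(0.4(M₂ − M₁)) = 10^(0.4 × (-1.7338)) = 10^(-0.69352) = 0.20253.

L₁/L₂ = 0.2025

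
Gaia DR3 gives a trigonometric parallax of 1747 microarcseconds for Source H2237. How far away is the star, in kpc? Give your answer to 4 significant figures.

p = 1747 microarcseconds = 0.001747 arcsec.
d = 1/p = 1/0.001747 = 572.41 pc.
= 0.57241 kpc.

0.5724 kpc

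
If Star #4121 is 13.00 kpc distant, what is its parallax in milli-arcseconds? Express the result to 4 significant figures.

d = 13.00 kpc = 13000 pc.
p = 1/d = 1/13000 = 0.000076923 arcsec.
= 0.000076923 × 1000 = 0.076923 mas.

0.07692 mas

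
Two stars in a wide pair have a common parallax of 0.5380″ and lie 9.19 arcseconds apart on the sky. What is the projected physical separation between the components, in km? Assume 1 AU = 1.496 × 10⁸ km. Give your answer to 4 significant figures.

d = 1/p = 1/0.5380″ = 1.8587 pc.
At distance d (pc), an angle of θ arcsec spans θ·d AU: s = 9.19 × 1.8587 = 17.081 AU.
= 17.081 × 1.496 × 10⁸ km = 2.5553 × 10^9 km.

2.555 × 10^9 km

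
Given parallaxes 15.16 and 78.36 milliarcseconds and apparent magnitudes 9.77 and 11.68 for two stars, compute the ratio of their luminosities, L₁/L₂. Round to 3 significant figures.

L₁/L₂ = 155

d₁ = 1/p₁ = 1/0.01516″ = 65.963 pc; d₂ = 1/p₂ = 1/0.07836″ = 12.762 pc.
M₁ = m₁ − 5 log₁₀ d₁ + 5 = 9.77 − 9.0965 + 5 = 5.6735.
M₂ = 11.68 − 5.5296 + 5 = 11.1504.
L₁/L₂ = 10^(0.4(M₂ − M₁)) = 10^(0.4 × 5.4769) = 10^2.19076 = 155.15.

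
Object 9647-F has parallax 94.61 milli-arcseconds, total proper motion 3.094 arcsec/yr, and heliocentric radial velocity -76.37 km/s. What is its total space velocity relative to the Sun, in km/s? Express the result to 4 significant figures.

172.8 km/s

d = 1/p = 1/0.09461″ = 10.57 pc.
v_t = 4.740 μ d = 4.740 × 3.094 × 10.57 = 155.01 km/s.
v = √(v_r² + v_t²) = √((-76.37)² + 155.01²) = √29860.5 = 172.8 km/s.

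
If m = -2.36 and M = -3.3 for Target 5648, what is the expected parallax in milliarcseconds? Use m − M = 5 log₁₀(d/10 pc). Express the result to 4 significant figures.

m − M = -2.36 − (-3.3) = 0.94.
d = 10^((m−M)/5 + 1) = 10^1.188 = 15.417 pc.
p = 1/d = 1/15.417 = 0.064863 arcsec = 64.863 mas.

64.86 mas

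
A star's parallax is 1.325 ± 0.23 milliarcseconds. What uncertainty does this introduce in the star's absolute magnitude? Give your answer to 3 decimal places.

M = m − 5 log₁₀ d + 5 = m + 5 log₁₀ p + 5, so ∂M/∂p = 5/(p ln 10).
σ_M = (5/ln 10) · (σ_p/p) = 2.1715 × 0.23/1.325 = 2.1715 × 0.17358 = 0.37693.

σ_M = 0.377 mag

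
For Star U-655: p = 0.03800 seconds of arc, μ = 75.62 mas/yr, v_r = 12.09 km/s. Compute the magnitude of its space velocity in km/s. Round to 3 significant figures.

d = 1/p = 1/0.03800″ = 26.316 pc.
μ = 75.62 mas/yr = 0.07562 ″/yr.
v_t = 4.740 μ d = 4.740 × 0.07562 × 26.316 = 9.4327 km/s.
v = √(v_r² + v_t²) = √(12.09² + 9.4327²) = √235.144 = 15.334 km/s.

15.3 km/s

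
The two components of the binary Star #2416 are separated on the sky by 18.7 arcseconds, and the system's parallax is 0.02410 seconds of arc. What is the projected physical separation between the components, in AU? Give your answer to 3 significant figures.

d = 1/p = 1/0.02410″ = 41.494 pc.
At distance d (pc), an angle of θ arcsec spans θ·d AU: s = 18.7 × 41.494 = 775.94 AU.

776 AU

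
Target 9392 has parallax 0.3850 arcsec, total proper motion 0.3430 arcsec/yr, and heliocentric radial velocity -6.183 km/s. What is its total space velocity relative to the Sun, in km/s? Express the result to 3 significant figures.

d = 1/p = 1/0.3850″ = 2.5974 pc.
v_t = 4.740 μ d = 4.740 × 0.3430 × 2.5974 = 4.2229 km/s.
v = √(v_r² + v_t²) = √((-6.183)² + 4.2229²) = √56.0624 = 7.4875 km/s.

7.49 km/s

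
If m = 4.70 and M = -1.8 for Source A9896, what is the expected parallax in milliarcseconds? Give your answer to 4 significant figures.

5.012 mas

m − M = 4.70 − (-1.8) = 6.50.
d = 10^((m−M)/5 + 1) = 10^2.300 = 199.53 pc.
p = 1/d = 1/199.53 = 0.0050118 arcsec = 5.0118 mas.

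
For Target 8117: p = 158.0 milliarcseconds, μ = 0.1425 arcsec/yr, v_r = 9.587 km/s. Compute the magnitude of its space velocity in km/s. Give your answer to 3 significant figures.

10.5 km/s

d = 1/p = 1/0.1580″ = 6.3291 pc.
v_t = 4.740 μ d = 4.740 × 0.1425 × 6.3291 = 4.275 km/s.
v = √(v_r² + v_t²) = √(9.587² + 4.275²) = √110.186 = 10.497 km/s.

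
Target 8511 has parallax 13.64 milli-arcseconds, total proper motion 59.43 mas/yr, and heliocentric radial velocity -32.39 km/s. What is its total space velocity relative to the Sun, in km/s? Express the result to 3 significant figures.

38.4 km/s

d = 1/p = 1/0.01364″ = 73.314 pc.
μ = 59.43 mas/yr = 0.05943 ″/yr.
v_t = 4.740 μ d = 4.740 × 0.05943 × 73.314 = 20.652 km/s.
v = √(v_r² + v_t²) = √((-32.39)² + 20.652²) = √1475.62 = 38.414 km/s.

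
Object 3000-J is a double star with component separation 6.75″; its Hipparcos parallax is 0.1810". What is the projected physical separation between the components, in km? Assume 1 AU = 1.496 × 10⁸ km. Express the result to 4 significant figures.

5.579 × 10^9 km

d = 1/p = 1/0.1810″ = 5.5249 pc.
At distance d (pc), an angle of θ arcsec spans θ·d AU: s = 6.75 × 5.5249 = 37.293 AU.
= 37.293 × 1.496 × 10⁸ km = 5.5790 × 10^9 km.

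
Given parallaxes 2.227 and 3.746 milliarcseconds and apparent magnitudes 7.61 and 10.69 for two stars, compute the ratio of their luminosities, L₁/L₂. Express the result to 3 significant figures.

d₁ = 1/p₁ = 1/0.002227″ = 449.03 pc; d₂ = 1/p₂ = 1/0.003746″ = 266.95 pc.
M₁ = m₁ − 5 log₁₀ d₁ + 5 = 7.61 − 13.2614 + 5 = -0.6514.
M₂ = 10.69 − 12.1321 + 5 = 3.5579.
L₁/L₂ = 10^(0.4(M₂ − M₁)) = 10^(0.4 × 4.2093) = 10^1.68372 = 48.275.

L₁/L₂ = 48.3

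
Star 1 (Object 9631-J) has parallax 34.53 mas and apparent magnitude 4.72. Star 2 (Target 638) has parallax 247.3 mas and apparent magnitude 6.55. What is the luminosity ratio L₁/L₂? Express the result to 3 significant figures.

d₁ = 1/p₁ = 1/0.03453″ = 28.96 pc; d₂ = 1/p₂ = 1/0.2473″ = 4.0437 pc.
M₁ = m₁ − 5 log₁₀ d₁ + 5 = 4.72 − 7.3090 + 5 = 2.4110.
M₂ = 6.55 − 3.0339 + 5 = 8.5161.
L₁/L₂ = 10^(0.4(M₂ − M₁)) = 10^(0.4 × 6.1051) = 10^2.44204 = 276.72.

L₁/L₂ = 277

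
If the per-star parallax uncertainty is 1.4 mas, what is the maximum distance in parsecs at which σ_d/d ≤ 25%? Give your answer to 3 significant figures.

179 pc

σ_d/d = σ_p/p, so the condition is σ_p/p ≤ 0.25, i.e. p ≥ σ_p/0.25.
p_min = 1.4/0.25 = 5.6 mas = 0.0056 arcsec.
d_max = 1/p_min = 1/0.0056 = 178.57 pc.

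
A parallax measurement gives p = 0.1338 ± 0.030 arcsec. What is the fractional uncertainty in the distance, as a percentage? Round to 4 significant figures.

22.42%

For d = 1/p, |σ_d/d| = |σ_p/p|.
σ_p/p = 0.030 / 0.1338 = 0.22422 = 22.422%.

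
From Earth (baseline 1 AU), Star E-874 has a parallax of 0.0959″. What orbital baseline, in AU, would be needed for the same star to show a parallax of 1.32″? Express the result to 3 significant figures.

Parallax scales linearly with baseline: p ∝ B, so B = p_target / p_Earth × 1 AU.
B = 1.32 / 0.0959 = 13.764 AU.

13.8 AU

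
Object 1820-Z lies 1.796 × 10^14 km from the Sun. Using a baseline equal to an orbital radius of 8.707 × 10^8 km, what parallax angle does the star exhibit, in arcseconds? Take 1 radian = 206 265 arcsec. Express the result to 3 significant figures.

1.00 arcsec

θ ≈ B/d = (8.707 × 10^8) / (1.796 × 10^14) = 4.8480 × 10^-6 rad.
In arcseconds: 4.8480 × 10^-6 × 206265 = 0.99997″.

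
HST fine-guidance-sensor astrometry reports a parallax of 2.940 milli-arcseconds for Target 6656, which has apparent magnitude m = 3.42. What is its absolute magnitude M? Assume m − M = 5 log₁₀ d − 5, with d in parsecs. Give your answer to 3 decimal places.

d = 1/p = 1/0.002940″ = 340.14 pc.
m − M = 5 log₁₀(340.14) − 5 = 12.6583 − 5 = 7.6583.
M = m − (m − M) = 3.42 − 7.6583 = -4.238.

M = -4.238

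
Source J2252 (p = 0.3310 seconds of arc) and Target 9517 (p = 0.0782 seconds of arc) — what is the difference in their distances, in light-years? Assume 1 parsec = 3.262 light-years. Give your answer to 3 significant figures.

31.9 ly

d_A = 1/0.3310″ = 3.0211 pc; d_B = 1/0.07820″ = 12.788 pc.
|d_B − d_A| = |12.788 − 3.0211| = 9.7669 pc = 9.7669 × 3.262 ly = 31.86 ly.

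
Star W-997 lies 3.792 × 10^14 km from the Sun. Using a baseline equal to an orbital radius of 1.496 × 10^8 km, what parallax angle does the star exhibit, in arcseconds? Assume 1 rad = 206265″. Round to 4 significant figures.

θ ≈ B/d = (1.496 × 10^8) / (3.792 × 10^14) = 3.9451 × 10^-7 rad.
In arcseconds: 3.9451 × 10^-7 × 206265 = 0.081374″.

0.08137 arcsec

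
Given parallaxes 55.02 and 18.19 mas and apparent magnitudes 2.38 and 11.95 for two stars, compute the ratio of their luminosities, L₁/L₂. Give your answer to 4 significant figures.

L₁/L₂ = 735.6

d₁ = 1/p₁ = 1/0.05502″ = 18.175 pc; d₂ = 1/p₂ = 1/0.01819″ = 54.975 pc.
M₁ = m₁ − 5 log₁₀ d₁ + 5 = 2.38 − 6.2974 + 5 = 1.0826.
M₂ = 11.95 − 8.7008 + 5 = 8.2492.
L₁/L₂ = 10^(0.4(M₂ − M₁)) = 10^(0.4 × 7.1666) = 10^2.86664 = 735.6.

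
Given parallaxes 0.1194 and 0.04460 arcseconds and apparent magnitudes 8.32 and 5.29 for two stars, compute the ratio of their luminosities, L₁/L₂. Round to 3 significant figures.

L₁/L₂ = 0.00856

d₁ = 1/p₁ = 1/0.1194″ = 8.3752 pc; d₂ = 1/p₂ = 1/0.04460″ = 22.422 pc.
M₁ = m₁ − 5 log₁₀ d₁ + 5 = 8.32 − 4.6150 + 5 = 8.7050.
M₂ = 5.29 − 6.7534 + 5 = 3.5366.
L₁/L₂ = 10^(0.4(M₂ − M₁)) = 10^(0.4 × (-5.1684)) = 10^(-2.06736) = 0.0085633.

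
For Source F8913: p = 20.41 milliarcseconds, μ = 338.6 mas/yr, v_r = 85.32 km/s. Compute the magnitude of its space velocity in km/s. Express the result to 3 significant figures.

d = 1/p = 1/0.02041″ = 48.996 pc.
μ = 338.6 mas/yr = 0.3386 ″/yr.
v_t = 4.740 μ d = 4.740 × 0.3386 × 48.996 = 78.637 km/s.
v = √(v_r² + v_t²) = √(85.32² + 78.637²) = √13463.3 = 116.03 km/s.

116 km/s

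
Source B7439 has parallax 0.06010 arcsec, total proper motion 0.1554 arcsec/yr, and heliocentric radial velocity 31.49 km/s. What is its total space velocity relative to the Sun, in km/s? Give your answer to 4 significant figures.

33.79 km/s

d = 1/p = 1/0.06010″ = 16.639 pc.
v_t = 4.740 μ d = 4.740 × 0.1554 × 16.639 = 12.256 km/s.
v = √(v_r² + v_t²) = √(31.49² + 12.256²) = √1141.83 = 33.791 km/s.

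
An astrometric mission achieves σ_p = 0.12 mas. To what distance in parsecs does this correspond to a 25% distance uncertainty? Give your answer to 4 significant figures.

σ_d/d = σ_p/p, so the condition is σ_p/p ≤ 0.25, i.e. p ≥ σ_p/0.25.
p_min = 0.12/0.25 = 0.48 mas = 0.00048 arcsec.
d_max = 1/p_min = 1/0.00048 = 2083.3 pc.

2083 pc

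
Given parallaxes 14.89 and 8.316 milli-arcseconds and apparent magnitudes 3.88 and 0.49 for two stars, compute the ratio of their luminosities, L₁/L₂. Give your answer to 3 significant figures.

d₁ = 1/p₁ = 1/0.01489″ = 67.159 pc; d₂ = 1/p₂ = 1/0.008316″ = 120.25 pc.
M₁ = m₁ − 5 log₁₀ d₁ + 5 = 3.88 − 9.1355 + 5 = -0.2555.
M₂ = 0.49 − 10.4004 + 5 = -4.9104.
L₁/L₂ = 10^(0.4(M₂ − M₁)) = 10^(0.4 × (-4.6549)) = 10^(-1.86196) = 0.013742.

L₁/L₂ = 0.0137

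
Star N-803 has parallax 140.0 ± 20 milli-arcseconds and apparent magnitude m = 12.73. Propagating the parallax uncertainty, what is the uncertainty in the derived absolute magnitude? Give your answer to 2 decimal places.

σ_M = 0.31 mag

M = m − 5 log₁₀ d + 5 = m + 5 log₁₀ p + 5, so ∂M/∂p = 5/(p ln 10).
σ_M = (5/ln 10) · (σ_p/p) = 2.1715 × 20/140.0 = 2.1715 × 0.14286 = 0.31022.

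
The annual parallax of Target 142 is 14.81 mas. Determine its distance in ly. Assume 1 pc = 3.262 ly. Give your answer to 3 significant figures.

220 ly

p = 14.81 mas = 0.01481 arcsec.
d = 1/p = 1/0.01481 = 67.522 pc.
In light-years: 67.522 × 3.262 = 220.26 ly.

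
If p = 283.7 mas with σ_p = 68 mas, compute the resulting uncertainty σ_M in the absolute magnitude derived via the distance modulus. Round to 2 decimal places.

M = m − 5 log₁₀ d + 5 = m + 5 log₁₀ p + 5, so ∂M/∂p = 5/(p ln 10).
σ_M = (5/ln 10) · (σ_p/p) = 2.1715 × 68/283.7 = 2.1715 × 0.23969 = 0.52049.

σ_M = 0.52 mag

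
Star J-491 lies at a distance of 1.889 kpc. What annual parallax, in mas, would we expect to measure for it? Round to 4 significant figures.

d = 1.889 kpc = 1889 pc.
p = 1/d = 1/1889 = 0.00052938 arcsec.
= 0.00052938 × 1000 = 0.52938 mas.

0.5294 mas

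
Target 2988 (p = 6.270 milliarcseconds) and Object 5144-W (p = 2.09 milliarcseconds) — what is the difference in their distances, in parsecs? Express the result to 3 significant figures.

319 pc

d_A = 1/0.006270″ = 159.49 pc; d_B = 1/0.002090″ = 478.47 pc.
|d_B − d_A| = |478.47 − 159.49| = 318.98 pc.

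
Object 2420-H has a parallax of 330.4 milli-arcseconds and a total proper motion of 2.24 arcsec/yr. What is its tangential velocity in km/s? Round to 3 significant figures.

d = 1/p = 1/0.3304″ = 3.0266 pc.
v_t = 4.74 × μ × d = 4.74 × 2.24 × 3.0266 = 32.135 km/s.

32.1 km/s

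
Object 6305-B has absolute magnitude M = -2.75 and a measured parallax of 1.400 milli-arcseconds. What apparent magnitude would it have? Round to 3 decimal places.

d = 1/p = 1/0.001400″ = 714.29 pc.
m − M = 5 log₁₀ d − 5 = 5 log₁₀(714.29) − 5 = 14.2694 − 5 = 9.2694.
m = M + (m − M) = -2.75 + 9.2694 = 6.519.

m = 6.519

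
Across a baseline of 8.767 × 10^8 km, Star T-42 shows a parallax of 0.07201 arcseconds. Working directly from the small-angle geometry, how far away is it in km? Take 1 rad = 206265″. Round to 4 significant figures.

2.511 × 10^15 km

θ = 0.07201″ = 0.07201/206265 = 3.4911 × 10^-7 rad.
d = B/θ = (8.767 × 10^8) / (3.4911 × 10^-7) = 2.5112 × 10^15 km.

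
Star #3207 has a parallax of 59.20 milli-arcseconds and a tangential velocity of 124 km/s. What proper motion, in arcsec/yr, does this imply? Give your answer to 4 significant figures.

1.549 arcsec/yr

d = 1/p = 1/0.05920″ = 16.892 pc.
μ = v_t / (4.74 d) = 124 / (4.74 × 16.892) = 124 / 80.068 = 1.5487 ″/yr.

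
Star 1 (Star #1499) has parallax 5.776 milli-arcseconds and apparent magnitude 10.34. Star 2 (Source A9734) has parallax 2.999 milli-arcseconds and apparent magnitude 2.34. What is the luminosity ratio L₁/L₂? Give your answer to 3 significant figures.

d₁ = 1/p₁ = 1/0.005776″ = 173.13 pc; d₂ = 1/p₂ = 1/0.002999″ = 333.44 pc.
M₁ = m₁ − 5 log₁₀ d₁ + 5 = 10.34 − 11.1919 + 5 = 4.1481.
M₂ = 2.34 − 12.6151 + 5 = -5.2751.
L₁/L₂ = 10^(0.4(M₂ − M₁)) = 10^(0.4 × (-9.4232)) = 10^(-3.76928) = 0.00017011.

L₁/L₂ = 0.000170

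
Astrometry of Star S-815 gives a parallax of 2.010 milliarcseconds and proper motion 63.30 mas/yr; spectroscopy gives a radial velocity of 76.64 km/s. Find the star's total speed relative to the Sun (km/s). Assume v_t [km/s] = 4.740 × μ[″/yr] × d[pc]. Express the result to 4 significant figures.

d = 1/p = 1/0.002010″ = 497.51 pc.
μ = 63.30 mas/yr = 0.06330 ″/yr.
v_t = 4.740 μ d = 4.740 × 0.06330 × 497.51 = 149.27 km/s.
v = √(v_r² + v_t²) = √(76.64² + 149.27²) = √28155.2 = 167.8 km/s.

167.8 km/s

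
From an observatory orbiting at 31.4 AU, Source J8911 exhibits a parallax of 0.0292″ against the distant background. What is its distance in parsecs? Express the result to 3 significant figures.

With baseline B (in AU) and parallax p (in arcsec), d = B/p parsecs.
d = 31.4 / 0.0292 = 1075.3 pc.

1080 pc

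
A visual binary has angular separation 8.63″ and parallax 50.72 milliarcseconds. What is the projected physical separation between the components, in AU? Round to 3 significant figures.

d = 1/p = 1/0.05072″ = 19.716 pc.
At distance d (pc), an angle of θ arcsec spans θ·d AU: s = 8.63 × 19.716 = 170.15 AU.

170 AU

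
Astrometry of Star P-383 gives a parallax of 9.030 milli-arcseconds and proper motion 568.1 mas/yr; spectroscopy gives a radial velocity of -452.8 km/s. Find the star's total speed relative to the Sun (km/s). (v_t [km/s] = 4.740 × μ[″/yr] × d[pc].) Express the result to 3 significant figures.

542 km/s

d = 1/p = 1/0.009030″ = 110.74 pc.
μ = 568.1 mas/yr = 0.5681 ″/yr.
v_t = 4.740 μ d = 4.740 × 0.5681 × 110.74 = 298.2 km/s.
v = √(v_r² + v_t²) = √((-452.8)² + 298.2²) = √293951 = 542.17 km/s.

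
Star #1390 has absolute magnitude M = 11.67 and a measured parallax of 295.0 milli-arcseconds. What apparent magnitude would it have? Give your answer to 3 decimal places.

m = 9.321

d = 1/p = 1/0.2950″ = 3.3898 pc.
m − M = 5 log₁₀ d − 5 = 5 log₁₀(3.3898) − 5 = 2.6509 − 5 = -2.3491.
m = M + (m − M) = 11.67 + (-2.3491) = 9.321.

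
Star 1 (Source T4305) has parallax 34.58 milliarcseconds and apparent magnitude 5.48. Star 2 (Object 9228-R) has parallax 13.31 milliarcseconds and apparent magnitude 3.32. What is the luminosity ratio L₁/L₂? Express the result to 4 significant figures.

d₁ = 1/p₁ = 1/0.03458″ = 28.918 pc; d₂ = 1/p₂ = 1/0.01331″ = 75.131 pc.
M₁ = m₁ − 5 log₁₀ d₁ + 5 = 5.48 − 7.3058 + 5 = 3.1742.
M₂ = 3.32 − 9.3791 + 5 = -1.0591.
L₁/L₂ = 10^(0.4(M₂ − M₁)) = 10^(0.4 × (-4.2333)) = 10^(-1.69332) = 0.020262.

L₁/L₂ = 0.02026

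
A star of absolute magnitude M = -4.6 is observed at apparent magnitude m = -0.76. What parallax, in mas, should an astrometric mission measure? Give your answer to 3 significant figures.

m − M = -0.76 − (-4.6) = 3.84.
d = 10^((m−M)/5 + 1) = 10^1.768 = 58.614 pc.
p = 1/d = 1/58.614 = 0.017061 arcsec = 17.061 mas.

17.1 mas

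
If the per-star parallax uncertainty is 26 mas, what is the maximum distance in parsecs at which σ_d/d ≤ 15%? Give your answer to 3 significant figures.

5.77 pc

σ_d/d = σ_p/p, so the condition is σ_p/p ≤ 0.15, i.e. p ≥ σ_p/0.15.
p_min = 26/0.15 = 173.33 mas = 0.17333 arcsec.
d_max = 1/p_min = 1/0.17333 = 5.7693 pc.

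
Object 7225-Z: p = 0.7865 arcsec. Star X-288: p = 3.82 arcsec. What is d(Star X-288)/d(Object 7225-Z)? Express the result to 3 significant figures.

Since d = 1/p, d_B/d_A = p_A/p_B.
= 0.7865 / 3.82 = 0.20589.

0.206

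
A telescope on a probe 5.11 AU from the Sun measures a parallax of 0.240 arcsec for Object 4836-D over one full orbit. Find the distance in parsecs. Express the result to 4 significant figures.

21.29 pc

With baseline B (in AU) and parallax p (in arcsec), d = B/p parsecs.
d = 5.11 / 0.240 = 21.292 pc.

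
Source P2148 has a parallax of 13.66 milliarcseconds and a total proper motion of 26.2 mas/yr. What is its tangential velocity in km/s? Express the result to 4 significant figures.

d = 1/p = 1/0.01366″ = 73.206 pc.
μ = 26.2 mas/yr = 0.0262 ″/yr.
v_t = 4.74 × μ × d = 4.74 × 0.0262 × 73.206 = 9.0913 km/s.

9.091 km/s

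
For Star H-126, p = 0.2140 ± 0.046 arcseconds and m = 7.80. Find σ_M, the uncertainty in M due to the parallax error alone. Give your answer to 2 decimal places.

M = m − 5 log₁₀ d + 5 = m + 5 log₁₀ p + 5, so ∂M/∂p = 5/(p ln 10).
σ_M = (5/ln 10) · (σ_p/p) = 2.1715 × 0.046/0.2140 = 2.1715 × 0.21495 = 0.46676.

σ_M = 0.47 mag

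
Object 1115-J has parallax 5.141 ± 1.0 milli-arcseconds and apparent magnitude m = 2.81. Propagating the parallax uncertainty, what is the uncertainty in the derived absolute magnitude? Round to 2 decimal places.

σ_M = 0.42 mag

M = m − 5 log₁₀ d + 5 = m + 5 log₁₀ p + 5, so ∂M/∂p = 5/(p ln 10).
σ_M = (5/ln 10) · (σ_p/p) = 2.1715 × 1.0/5.141 = 2.1715 × 0.19451 = 0.42238.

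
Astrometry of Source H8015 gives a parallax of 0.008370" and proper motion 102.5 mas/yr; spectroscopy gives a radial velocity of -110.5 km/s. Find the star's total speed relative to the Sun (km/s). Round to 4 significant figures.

124.8 km/s

d = 1/p = 1/0.008370″ = 119.47 pc.
μ = 102.5 mas/yr = 0.1025 ″/yr.
v_t = 4.740 μ d = 4.740 × 0.1025 × 119.47 = 58.044 km/s.
v = √(v_r² + v_t²) = √((-110.5)² + 58.044²) = √15579.4 = 124.82 km/s.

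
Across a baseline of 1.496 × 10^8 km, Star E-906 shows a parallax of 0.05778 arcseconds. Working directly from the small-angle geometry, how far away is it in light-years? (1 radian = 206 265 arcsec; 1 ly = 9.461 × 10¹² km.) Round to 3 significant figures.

θ = 0.05778″ = 0.05778/206265 = 2.8013 × 10^-7 rad.
d = B/θ = (1.496 × 10^8) / (2.8013 × 10^-7) = 5.3404 × 10^14 km = (5.3404 × 10^14) / (9.461 × 10^12) ly = 56.446 ly.

56.4 ly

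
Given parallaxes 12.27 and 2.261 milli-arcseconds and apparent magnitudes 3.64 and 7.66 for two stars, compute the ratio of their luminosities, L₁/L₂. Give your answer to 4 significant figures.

d₁ = 1/p₁ = 1/0.01227″ = 81.5 pc; d₂ = 1/p₂ = 1/0.002261″ = 442.28 pc.
M₁ = m₁ − 5 log₁₀ d₁ + 5 = 3.64 − 9.5558 + 5 = -0.9158.
M₂ = 7.66 − 13.2285 + 5 = -0.5685.
L₁/L₂ = 10^(0.4(M₂ − M₁)) = 10^(0.4 × 0.3473) = 10^0.13892 = 1.377.

L₁/L₂ = 1.377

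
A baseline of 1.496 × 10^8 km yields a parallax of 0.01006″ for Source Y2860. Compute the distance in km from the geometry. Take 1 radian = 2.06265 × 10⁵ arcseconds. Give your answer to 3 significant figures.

θ = 0.01006″ = 0.01006/206265 = 4.8772 × 10^-8 rad.
d = B/θ = (1.496 × 10^8) / (4.8772 × 10^-8) = 3.0673 × 10^15 km.

3.07 × 10^15 km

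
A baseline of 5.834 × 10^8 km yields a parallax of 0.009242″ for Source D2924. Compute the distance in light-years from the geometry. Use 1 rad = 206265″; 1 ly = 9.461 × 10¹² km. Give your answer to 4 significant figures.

θ = 0.009242″ = 0.009242/206265 = 4.4806 × 10^-8 rad.
d = B/θ = (5.834 × 10^8) / (4.4806 × 10^-8) = 1.3021 × 10^16 km = (1.3021 × 10^16) / (9.461 × 10^12) ly = 1376.3 ly.

1376 ly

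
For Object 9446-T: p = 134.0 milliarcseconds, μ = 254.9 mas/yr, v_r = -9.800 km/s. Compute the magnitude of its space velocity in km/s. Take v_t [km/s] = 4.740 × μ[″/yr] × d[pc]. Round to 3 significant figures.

d = 1/p = 1/0.1340″ = 7.4627 pc.
μ = 254.9 mas/yr = 0.2549 ″/yr.
v_t = 4.740 μ d = 4.740 × 0.2549 × 7.4627 = 9.0166 km/s.
v = √(v_r² + v_t²) = √((-9.800)² + 9.0166²) = √177.339 = 13.317 km/s.

13.3 km/s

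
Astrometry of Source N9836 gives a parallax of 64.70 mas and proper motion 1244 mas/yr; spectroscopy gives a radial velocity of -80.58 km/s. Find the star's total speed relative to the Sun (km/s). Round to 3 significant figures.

122 km/s

d = 1/p = 1/0.06470″ = 15.456 pc.
μ = 1244 mas/yr = 1.244 ″/yr.
v_t = 4.740 μ d = 4.740 × 1.244 × 15.456 = 91.137 km/s.
v = √(v_r² + v_t²) = √((-80.58)² + 91.137²) = √14799.1 = 121.65 km/s.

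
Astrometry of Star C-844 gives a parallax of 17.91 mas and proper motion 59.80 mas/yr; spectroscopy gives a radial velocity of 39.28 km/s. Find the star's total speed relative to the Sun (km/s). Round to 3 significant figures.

42.3 km/s

d = 1/p = 1/0.01791″ = 55.835 pc.
μ = 59.80 mas/yr = 0.05980 ″/yr.
v_t = 4.740 μ d = 4.740 × 0.05980 × 55.835 = 15.827 km/s.
v = √(v_r² + v_t²) = √(39.28² + 15.827²) = √1793.41 = 42.349 km/s.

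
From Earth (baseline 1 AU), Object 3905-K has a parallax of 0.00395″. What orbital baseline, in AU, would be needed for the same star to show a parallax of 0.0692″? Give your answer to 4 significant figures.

Parallax scales linearly with baseline: p ∝ B, so B = p_target / p_Earth × 1 AU.
B = 0.0692 / 0.00395 = 17.519 AU.

17.52 AU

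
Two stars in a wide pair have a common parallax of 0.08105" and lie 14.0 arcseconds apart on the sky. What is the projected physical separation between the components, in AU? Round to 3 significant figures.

173 AU

d = 1/p = 1/0.08105″ = 12.338 pc.
At distance d (pc), an angle of θ arcsec spans θ·d AU: s = 14.0 × 12.338 = 172.73 AU.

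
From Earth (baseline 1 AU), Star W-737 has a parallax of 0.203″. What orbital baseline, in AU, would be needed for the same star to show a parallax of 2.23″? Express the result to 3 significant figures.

11.0 AU

Parallax scales linearly with baseline: p ∝ B, so B = p_target / p_Earth × 1 AU.
B = 2.23 / 0.203 = 10.985 AU.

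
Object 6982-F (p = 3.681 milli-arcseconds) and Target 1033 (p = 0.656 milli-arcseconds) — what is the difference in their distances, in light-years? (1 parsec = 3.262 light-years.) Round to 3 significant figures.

d_A = 1/0.003681″ = 271.67 pc; d_B = 1/0.0006560″ = 1524.4 pc.
|d_B − d_A| = |1524.4 − 271.67| = 1252.7 pc = 1252.7 × 3.262 ly = 4086.3 ly.

4090 ly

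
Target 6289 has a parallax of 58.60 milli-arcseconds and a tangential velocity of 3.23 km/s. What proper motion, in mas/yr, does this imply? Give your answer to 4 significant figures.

d = 1/p = 1/0.05860″ = 17.065 pc.
μ = v_t / (4.74 d) = 3.23 / (4.74 × 17.065) = 3.23 / 80.888 = 0.039932 ″/yr = 39.932 mas/yr.

39.93 mas/yr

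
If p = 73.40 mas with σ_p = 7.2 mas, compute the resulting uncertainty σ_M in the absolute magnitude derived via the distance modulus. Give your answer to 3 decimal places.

M = m − 5 log₁₀ d + 5 = m + 5 log₁₀ p + 5, so ∂M/∂p = 5/(p ln 10).
σ_M = (5/ln 10) · (σ_p/p) = 2.1715 × 7.2/73.40 = 2.1715 × 0.098093 = 0.21301.

σ_M = 0.213 mag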